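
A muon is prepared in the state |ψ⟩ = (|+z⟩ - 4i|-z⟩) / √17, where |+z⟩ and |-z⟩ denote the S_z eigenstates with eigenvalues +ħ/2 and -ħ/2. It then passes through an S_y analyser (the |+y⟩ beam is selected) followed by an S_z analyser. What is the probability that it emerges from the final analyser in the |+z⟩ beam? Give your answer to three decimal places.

0.132

First analyser (S_y): P(|+y⟩) = |⟨+y|ψ⟩|² = 9/34.
After stage 1 the state is |+y⟩; P(|+z⟩) = |⟨+z|+y⟩|² = 1/2.
Joint probability = 9/34 × 1/2 = 0.132.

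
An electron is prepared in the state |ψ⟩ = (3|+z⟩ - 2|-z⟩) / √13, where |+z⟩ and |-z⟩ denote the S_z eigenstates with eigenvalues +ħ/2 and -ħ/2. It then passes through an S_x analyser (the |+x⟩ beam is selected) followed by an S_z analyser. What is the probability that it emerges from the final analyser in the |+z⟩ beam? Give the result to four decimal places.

0.0192

First analyser (S_x): P(|+x⟩) = |⟨+x|ψ⟩|² = 1/26.
After stage 1 the state is |+x⟩; P(|+z⟩) = |⟨+z|+x⟩|² = 1/2.
Joint probability = 1/26 × 1/2 = 0.0192.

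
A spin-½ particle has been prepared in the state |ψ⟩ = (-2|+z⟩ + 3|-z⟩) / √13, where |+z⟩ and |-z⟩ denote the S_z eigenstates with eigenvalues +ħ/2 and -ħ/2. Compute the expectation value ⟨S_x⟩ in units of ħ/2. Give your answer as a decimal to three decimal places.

⟨σ_x⟩ = 2 Re(a* b)/(|a|²+|b|²) with a = -2, b = 3.
a* b = -6, so ⟨σ_x⟩ = -12/13.
⟨S_x⟩ = (ħ/2)·⟨σ_x⟩.

-0.923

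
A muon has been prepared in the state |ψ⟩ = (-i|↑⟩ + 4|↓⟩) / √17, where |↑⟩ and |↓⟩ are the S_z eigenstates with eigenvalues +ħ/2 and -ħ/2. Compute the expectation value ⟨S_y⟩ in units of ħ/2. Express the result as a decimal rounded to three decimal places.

0.471

⟨σ_y⟩ = 2 Im(a* b)/(|a|²+|b|²) with a = -i, b = 4.
a* b = 4i, so ⟨σ_y⟩ = 8/17.
⟨S_y⟩ = (ħ/2)·⟨σ_y⟩.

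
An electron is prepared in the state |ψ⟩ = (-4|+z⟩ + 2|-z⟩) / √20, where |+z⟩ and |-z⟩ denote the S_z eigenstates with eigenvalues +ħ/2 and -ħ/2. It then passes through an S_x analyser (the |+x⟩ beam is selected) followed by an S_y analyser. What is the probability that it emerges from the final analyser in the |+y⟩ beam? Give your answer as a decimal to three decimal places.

First analyser (S_x): P(|+x⟩) = |⟨+x|ψ⟩|² = 4/40.
After stage 1 the state is |+x⟩; P(|+y⟩) = |⟨+y|+x⟩|² = 1/2.
Joint probability = 4/40 × 1/2 = 0.050.

0.050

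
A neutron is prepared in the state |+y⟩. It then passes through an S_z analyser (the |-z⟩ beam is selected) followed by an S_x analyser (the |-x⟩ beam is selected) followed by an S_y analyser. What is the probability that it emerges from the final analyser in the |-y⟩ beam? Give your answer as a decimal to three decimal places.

0.125

First analyser (S_z): from |+y⟩, P(|-z⟩) = 1/2.
After stage 1 the state is |-z⟩; P(|-x⟩) = |⟨-x|-z⟩|² = 1/2.
After stage 2 the state is |-x⟩; P(|-y⟩) = |⟨-y|-x⟩|² = 1/2.
Joint probability = 1/2 × 1/2 × 1/2 = 0.125.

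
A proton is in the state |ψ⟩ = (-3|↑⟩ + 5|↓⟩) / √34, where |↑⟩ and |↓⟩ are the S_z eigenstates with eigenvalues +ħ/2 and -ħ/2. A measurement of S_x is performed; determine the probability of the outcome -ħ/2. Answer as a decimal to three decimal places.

0.941

|-x⟩ = (|↑⟩ - |↓⟩)/√2, so ⟨-x|ψ⟩ = (-8) / (√2·√34).
P = |-8|² / 68 = 64/68.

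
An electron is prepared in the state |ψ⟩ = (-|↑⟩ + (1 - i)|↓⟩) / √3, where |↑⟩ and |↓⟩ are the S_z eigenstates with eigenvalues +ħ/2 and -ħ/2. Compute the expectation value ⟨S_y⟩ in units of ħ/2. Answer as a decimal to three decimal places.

0.667

⟨σ_y⟩ = 2 Im(a* b)/(|a|²+|b|²) with a = -1, b = (1 - i).
a* b = (-1 + i), so ⟨σ_y⟩ = 2/3.
⟨S_y⟩ = (ħ/2)·⟨σ_y⟩.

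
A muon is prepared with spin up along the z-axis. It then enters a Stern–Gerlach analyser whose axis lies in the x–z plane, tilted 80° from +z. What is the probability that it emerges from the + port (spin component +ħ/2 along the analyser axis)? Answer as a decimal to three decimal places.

For spin-½, the probability of finding spin-up along an axis at angle θ to the initial spin direction is cos²(θ/2); spin-down is sin²(θ/2).
θ = 80°, so P = cos²(40°) ≈ 0.587.

0.587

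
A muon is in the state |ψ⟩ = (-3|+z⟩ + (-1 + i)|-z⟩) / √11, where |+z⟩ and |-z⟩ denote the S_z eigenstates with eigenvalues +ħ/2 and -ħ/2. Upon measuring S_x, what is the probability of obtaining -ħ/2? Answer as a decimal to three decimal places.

0.227

|-x⟩ = (|+z⟩ - |-z⟩)/√2, so ⟨-x|ψ⟩ = (-2 - i) / (√2·√11).
P = |-2 - i|² / 22 = 5/22.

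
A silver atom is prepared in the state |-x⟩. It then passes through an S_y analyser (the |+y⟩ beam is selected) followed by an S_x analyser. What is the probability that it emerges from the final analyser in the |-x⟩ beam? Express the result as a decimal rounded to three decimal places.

0.250

First analyser (S_y): from |-x⟩, P(|+y⟩) = 1/2.
After stage 1 the state is |+y⟩; P(|-x⟩) = |⟨-x|+y⟩|² = 1/2.
Joint probability = 1/2 × 1/2 = 0.250.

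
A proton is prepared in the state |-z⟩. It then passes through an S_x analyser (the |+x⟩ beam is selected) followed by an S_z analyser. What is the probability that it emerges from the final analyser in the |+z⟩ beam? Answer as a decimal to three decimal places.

0.250

First analyser (S_x): from |-z⟩, P(|+x⟩) = 1/2.
After stage 1 the state is |+x⟩; P(|+z⟩) = |⟨+z|+x⟩|² = 1/2.
Joint probability = 1/2 × 1/2 = 0.250.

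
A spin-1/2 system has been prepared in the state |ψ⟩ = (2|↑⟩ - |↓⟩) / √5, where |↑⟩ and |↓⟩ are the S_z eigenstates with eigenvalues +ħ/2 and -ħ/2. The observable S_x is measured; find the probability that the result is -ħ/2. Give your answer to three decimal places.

0.900

|-x⟩ = (|↑⟩ - |↓⟩)/√2, so ⟨-x|ψ⟩ = (3) / (√2·√5).
P = |3|² / 10 = 9/10.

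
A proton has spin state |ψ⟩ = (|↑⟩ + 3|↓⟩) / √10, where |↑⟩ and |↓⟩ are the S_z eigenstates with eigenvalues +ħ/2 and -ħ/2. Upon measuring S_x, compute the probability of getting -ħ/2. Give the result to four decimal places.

|-x⟩ = (|↑⟩ - |↓⟩)/√2, so ⟨-x|ψ⟩ = (-2) / (√2·√10).
P = |-2|² / 20 = 4/20.

0.2000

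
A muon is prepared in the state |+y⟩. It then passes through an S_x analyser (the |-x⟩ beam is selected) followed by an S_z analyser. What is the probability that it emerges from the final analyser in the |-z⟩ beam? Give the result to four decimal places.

0.2500

First analyser (S_x): from |+y⟩, P(|-x⟩) = 1/2.
After stage 1 the state is |-x⟩; P(|-z⟩) = |⟨-z|-x⟩|² = 1/2.
Joint probability = 1/2 × 1/2 = 0.2500.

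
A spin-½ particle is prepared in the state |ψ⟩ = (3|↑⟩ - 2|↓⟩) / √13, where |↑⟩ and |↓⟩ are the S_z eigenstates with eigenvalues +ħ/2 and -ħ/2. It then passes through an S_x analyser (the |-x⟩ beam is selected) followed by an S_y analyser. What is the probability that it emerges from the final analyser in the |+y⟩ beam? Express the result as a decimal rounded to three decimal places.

First analyser (S_x): P(|-x⟩) = |⟨-x|ψ⟩|² = 25/26.
After stage 1 the state is |-x⟩; P(|+y⟩) = |⟨+y|-x⟩|² = 1/2.
Joint probability = 25/26 × 1/2 = 0.481.

0.481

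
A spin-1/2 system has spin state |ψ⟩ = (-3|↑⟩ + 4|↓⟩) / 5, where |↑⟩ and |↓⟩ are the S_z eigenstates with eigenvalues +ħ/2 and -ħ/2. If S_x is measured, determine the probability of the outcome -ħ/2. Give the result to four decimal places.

0.9800

|-x⟩ = (|↑⟩ - |↓⟩)/√2, so ⟨-x|ψ⟩ = (-7) / (√2·5).
P = |-7|² / 50 = 49/50.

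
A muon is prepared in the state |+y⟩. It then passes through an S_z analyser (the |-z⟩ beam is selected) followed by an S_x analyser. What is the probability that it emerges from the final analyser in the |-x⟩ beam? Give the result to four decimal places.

0.2500

First analyser (S_z): from |+y⟩, P(|-z⟩) = 1/2.
After stage 1 the state is |-z⟩; P(|-x⟩) = |⟨-x|-z⟩|² = 1/2.
Joint probability = 1/2 × 1/2 = 0.2500.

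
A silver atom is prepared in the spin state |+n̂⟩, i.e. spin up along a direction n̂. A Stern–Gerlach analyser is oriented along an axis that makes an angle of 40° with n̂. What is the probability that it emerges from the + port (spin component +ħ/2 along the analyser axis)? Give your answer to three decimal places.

For spin-½, the probability of finding spin-up along an axis at angle θ to the initial spin direction is cos²(θ/2); spin-down is sin²(θ/2).
θ = 40°, so P = cos²(20°) ≈ 0.883.

0.883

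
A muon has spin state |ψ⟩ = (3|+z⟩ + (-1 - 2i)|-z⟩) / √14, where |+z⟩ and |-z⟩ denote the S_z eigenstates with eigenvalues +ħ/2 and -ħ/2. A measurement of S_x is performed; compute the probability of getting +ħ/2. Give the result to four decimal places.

0.2857

|+x⟩ = (|+z⟩ + |-z⟩)/√2, so ⟨+x|ψ⟩ = (2 - 2i) / (√2·√14).
P = |2 - 2i|² / 28 = 8/28.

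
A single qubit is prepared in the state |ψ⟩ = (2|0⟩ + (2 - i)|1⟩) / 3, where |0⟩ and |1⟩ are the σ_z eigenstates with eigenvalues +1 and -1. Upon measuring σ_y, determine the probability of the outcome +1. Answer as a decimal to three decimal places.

|+y⟩ = (|0⟩ + i|1⟩)/√2, so ⟨+y|ψ⟩ = (1 - 2i) / (√2·3).
P = |1 - 2i|² / 18 = 5/18.

0.278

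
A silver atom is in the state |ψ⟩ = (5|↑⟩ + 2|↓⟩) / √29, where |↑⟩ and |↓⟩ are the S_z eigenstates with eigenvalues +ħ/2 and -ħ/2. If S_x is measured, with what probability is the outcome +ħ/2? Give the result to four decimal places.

0.8448

|+x⟩ = (|↑⟩ + |↓⟩)/√2, so ⟨+x|ψ⟩ = (7) / (√2·√29).
P = |7|² / 58 = 49/58.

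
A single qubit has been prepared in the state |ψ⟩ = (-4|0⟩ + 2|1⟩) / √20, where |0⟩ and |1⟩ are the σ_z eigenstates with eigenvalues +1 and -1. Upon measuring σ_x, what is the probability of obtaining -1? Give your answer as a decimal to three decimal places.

0.900

|-x⟩ = (|0⟩ - |1⟩)/√2, so ⟨-x|ψ⟩ = (-6) / (√2·√20).
P = |-6|² / 40 = 36/40.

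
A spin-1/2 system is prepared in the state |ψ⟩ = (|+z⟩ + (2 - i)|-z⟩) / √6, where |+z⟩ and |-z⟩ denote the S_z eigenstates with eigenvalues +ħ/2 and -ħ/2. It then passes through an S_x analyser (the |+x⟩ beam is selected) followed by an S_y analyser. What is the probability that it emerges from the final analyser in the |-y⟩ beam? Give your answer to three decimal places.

First analyser (S_x): P(|+x⟩) = |⟨+x|ψ⟩|² = 10/12.
After stage 1 the state is |+x⟩; P(|-y⟩) = |⟨-y|+x⟩|² = 1/2.
Joint probability = 10/12 × 1/2 = 0.417.

0.417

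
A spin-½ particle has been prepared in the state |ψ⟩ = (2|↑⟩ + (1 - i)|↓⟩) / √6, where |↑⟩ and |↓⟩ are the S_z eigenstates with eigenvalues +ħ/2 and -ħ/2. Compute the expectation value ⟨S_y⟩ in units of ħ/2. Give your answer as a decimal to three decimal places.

⟨σ_y⟩ = 2 Im(a* b)/(|a|²+|b|²) with a = 2, b = (1 - i).
a* b = (2 - 2i), so ⟨σ_y⟩ = -4/6.
⟨S_y⟩ = (ħ/2)·⟨σ_y⟩.

-0.667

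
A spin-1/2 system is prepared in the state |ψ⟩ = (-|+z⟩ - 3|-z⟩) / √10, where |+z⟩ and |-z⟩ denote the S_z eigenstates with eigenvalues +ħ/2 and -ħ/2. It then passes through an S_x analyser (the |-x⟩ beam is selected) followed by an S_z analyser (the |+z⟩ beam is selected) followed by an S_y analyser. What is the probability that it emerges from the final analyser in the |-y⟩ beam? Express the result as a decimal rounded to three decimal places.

0.050

First analyser (S_x): P(|-x⟩) = |⟨-x|ψ⟩|² = 4/20.
After stage 1 the state is |-x⟩; P(|+z⟩) = |⟨+z|-x⟩|² = 1/2.
After stage 2 the state is |+z⟩; P(|-y⟩) = |⟨-y|+z⟩|² = 1/2.
Joint probability = 4/20 × 1/2 × 1/2 = 0.050.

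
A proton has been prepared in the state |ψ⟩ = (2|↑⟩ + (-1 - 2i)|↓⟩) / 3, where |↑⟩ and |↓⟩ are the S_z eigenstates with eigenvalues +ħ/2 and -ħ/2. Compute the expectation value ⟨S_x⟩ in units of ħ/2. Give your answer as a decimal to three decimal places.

-0.444

⟨σ_x⟩ = 2 Re(a* b)/(|a|²+|b|²) with a = 2, b = (-1 - 2i).
a* b = (-2 - 4i), so ⟨σ_x⟩ = -4/9.
⟨S_x⟩ = (ħ/2)·⟨σ_x⟩.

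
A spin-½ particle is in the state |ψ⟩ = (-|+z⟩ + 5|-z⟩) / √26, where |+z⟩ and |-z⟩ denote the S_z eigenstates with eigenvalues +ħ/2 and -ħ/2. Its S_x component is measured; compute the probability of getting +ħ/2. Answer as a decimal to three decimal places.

|+x⟩ = (|+z⟩ + |-z⟩)/√2, so ⟨+x|ψ⟩ = (4) / (√2·√26).
P = |4|² / 52 = 16/52.

0.308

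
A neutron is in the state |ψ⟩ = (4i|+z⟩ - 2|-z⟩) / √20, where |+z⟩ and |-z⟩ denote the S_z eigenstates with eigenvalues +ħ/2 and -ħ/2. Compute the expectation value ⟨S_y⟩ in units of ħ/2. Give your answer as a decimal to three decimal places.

⟨σ_y⟩ = 2 Im(a* b)/(|a|²+|b|²) with a = 4i, b = -2.
a* b = 8i, so ⟨σ_y⟩ = 16/20.
⟨S_y⟩ = (ħ/2)·⟨σ_y⟩.

0.800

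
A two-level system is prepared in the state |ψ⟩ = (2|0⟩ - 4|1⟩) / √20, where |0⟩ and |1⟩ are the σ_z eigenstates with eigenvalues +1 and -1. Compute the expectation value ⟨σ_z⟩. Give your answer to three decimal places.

⟨σ_z⟩ = |a|² - |b|² divided by |a|²+|b|², with a, b the |0⟩, |1⟩ amplitudes.
= (4 - 16)/20 = -12/20.

-0.600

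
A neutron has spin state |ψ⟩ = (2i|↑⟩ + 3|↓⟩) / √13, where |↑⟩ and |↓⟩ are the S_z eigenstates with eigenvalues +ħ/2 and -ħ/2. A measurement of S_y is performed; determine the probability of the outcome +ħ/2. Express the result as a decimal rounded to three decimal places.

0.038

|+y⟩ = (|↑⟩ + i|↓⟩)/√2, so ⟨+y|ψ⟩ = (-i) / (√2·√13).
P = |-i|² / 26 = 1/26.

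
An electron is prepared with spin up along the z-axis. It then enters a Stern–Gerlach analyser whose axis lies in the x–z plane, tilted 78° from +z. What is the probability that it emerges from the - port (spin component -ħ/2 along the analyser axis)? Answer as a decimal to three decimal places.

0.396

For spin-½, the probability of finding spin-up along an axis at angle θ to the initial spin direction is cos²(θ/2); spin-down is sin²(θ/2).
θ = 78°, so P = sin²(39°) ≈ 0.396.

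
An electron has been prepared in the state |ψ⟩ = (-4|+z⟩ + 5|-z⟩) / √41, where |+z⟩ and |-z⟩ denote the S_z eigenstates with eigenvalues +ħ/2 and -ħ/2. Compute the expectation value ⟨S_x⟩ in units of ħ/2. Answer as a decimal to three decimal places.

-0.976

⟨σ_x⟩ = 2 Re(a* b)/(|a|²+|b|²) with a = -4, b = 5.
a* b = -20, so ⟨σ_x⟩ = -40/41.
⟨S_x⟩ = (ħ/2)·⟨σ_x⟩.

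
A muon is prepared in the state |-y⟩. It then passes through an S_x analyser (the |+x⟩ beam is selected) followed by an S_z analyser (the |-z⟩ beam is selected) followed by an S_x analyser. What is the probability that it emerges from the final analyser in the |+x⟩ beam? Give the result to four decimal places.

First analyser (S_x): from |-y⟩, P(|+x⟩) = 1/2.
After stage 1 the state is |+x⟩; P(|-z⟩) = |⟨-z|+x⟩|² = 1/2.
After stage 2 the state is |-z⟩; P(|+x⟩) = |⟨+x|-z⟩|² = 1/2.
Joint probability = 1/2 × 1/2 × 1/2 = 0.1250.

0.1250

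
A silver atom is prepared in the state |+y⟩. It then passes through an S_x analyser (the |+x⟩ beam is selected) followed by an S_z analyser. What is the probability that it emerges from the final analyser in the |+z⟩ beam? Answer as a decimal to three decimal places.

First analyser (S_x): from |+y⟩, P(|+x⟩) = 1/2.
After stage 1 the state is |+x⟩; P(|+z⟩) = |⟨+z|+x⟩|² = 1/2.
Joint probability = 1/2 × 1/2 = 0.250.

0.250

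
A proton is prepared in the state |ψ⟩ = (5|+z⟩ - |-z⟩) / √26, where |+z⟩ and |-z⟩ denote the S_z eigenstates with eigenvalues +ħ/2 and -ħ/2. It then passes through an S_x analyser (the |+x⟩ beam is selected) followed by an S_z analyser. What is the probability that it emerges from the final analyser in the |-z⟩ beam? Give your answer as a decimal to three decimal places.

First analyser (S_x): P(|+x⟩) = |⟨+x|ψ⟩|² = 16/52.
After stage 1 the state is |+x⟩; P(|-z⟩) = |⟨-z|+x⟩|² = 1/2.
Joint probability = 16/52 × 1/2 = 0.154.

0.154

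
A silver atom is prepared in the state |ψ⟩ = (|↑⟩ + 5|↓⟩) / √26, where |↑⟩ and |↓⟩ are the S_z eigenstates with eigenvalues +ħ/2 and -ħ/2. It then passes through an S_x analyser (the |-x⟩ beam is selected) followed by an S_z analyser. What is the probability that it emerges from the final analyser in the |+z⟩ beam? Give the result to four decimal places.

First analyser (S_x): P(|-x⟩) = |⟨-x|ψ⟩|² = 16/52.
After stage 1 the state is |-x⟩; P(|+z⟩) = |⟨+z|-x⟩|² = 1/2.
Joint probability = 16/52 × 1/2 = 0.1538.

0.1538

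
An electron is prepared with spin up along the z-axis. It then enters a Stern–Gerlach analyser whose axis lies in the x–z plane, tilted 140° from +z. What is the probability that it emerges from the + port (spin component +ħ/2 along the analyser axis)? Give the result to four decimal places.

For spin-½, the probability of finding spin-up along an axis at angle θ to the initial spin direction is cos²(θ/2); spin-down is sin²(θ/2).
θ = 140°, so P = cos²(70°) ≈ 0.1170.

0.1170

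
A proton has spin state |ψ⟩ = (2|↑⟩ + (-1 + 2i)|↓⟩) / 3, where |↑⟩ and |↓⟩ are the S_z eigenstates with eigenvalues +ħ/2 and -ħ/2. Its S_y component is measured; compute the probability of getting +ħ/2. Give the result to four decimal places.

0.9444

|+y⟩ = (|↑⟩ + i|↓⟩)/√2, so ⟨+y|ψ⟩ = (4 + i) / (√2·3).
P = |4 + i|² / 18 = 17/18.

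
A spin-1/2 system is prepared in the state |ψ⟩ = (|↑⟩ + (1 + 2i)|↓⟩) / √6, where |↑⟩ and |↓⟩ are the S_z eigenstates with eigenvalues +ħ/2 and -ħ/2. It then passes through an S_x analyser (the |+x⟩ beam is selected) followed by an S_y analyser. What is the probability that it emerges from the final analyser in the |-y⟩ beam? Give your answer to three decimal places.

0.333

First analyser (S_x): P(|+x⟩) = |⟨+x|ψ⟩|² = 8/12.
After stage 1 the state is |+x⟩; P(|-y⟩) = |⟨-y|+x⟩|² = 1/2.
Joint probability = 8/12 × 1/2 = 0.333.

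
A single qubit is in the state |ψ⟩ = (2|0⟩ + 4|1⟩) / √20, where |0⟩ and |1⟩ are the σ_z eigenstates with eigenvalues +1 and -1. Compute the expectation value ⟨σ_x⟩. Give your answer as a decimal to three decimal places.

⟨σ_x⟩ = 2 Re(a* b)/(|a|²+|b|²) with a = 2, b = 4.
a* b = 8, so ⟨σ_x⟩ = 16/20.

0.800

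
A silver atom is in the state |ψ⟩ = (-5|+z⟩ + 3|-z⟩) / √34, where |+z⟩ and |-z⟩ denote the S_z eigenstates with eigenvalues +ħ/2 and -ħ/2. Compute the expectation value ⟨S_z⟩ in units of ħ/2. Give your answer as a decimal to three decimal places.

⟨σ_z⟩ = |a|² - |b|² divided by |a|²+|b|², with a, b the |+z⟩, |-z⟩ amplitudes.
= (25 - 9)/34 = 16/34.
⟨S_z⟩ = (ħ/2)·⟨σ_z⟩.

0.471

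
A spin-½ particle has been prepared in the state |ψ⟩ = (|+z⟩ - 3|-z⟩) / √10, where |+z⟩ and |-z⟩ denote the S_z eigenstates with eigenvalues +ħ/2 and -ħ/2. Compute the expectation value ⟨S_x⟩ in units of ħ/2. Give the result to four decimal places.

-0.6000

⟨σ_x⟩ = 2 Re(a* b)/(|a|²+|b|²) with a = 1, b = -3.
a* b = -3, so ⟨σ_x⟩ = -6/10.
⟨S_x⟩ = (ħ/2)·⟨σ_x⟩.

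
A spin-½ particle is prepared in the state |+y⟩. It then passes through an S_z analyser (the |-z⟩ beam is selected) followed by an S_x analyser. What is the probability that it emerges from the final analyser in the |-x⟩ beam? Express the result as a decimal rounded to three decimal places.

0.250

First analyser (S_z): from |+y⟩, P(|-z⟩) = 1/2.
After stage 1 the state is |-z⟩; P(|-x⟩) = |⟨-x|-z⟩|² = 1/2.
Joint probability = 1/2 × 1/2 = 0.250.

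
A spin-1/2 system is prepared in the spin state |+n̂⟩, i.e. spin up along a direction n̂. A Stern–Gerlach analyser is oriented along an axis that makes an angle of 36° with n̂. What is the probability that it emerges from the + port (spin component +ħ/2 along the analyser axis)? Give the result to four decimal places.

For spin-½, the probability of finding spin-up along an axis at angle θ to the initial spin direction is cos²(θ/2); spin-down is sin²(θ/2).
θ = 36°, so P = cos²(18°) ≈ 0.9045.

0.9045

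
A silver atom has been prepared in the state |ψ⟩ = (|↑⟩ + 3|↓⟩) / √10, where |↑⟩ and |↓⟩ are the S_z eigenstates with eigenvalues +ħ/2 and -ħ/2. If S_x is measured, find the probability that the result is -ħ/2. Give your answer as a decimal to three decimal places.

|-x⟩ = (|↑⟩ - |↓⟩)/√2, so ⟨-x|ψ⟩ = (-2) / (√2·√10).
P = |-2|² / 20 = 4/20.

0.200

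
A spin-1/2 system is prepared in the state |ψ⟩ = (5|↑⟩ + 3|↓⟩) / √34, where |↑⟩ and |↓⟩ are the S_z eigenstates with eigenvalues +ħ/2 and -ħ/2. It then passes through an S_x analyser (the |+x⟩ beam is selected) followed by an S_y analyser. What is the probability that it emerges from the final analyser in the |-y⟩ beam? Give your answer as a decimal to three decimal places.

0.471

First analyser (S_x): P(|+x⟩) = |⟨+x|ψ⟩|² = 64/68.
After stage 1 the state is |+x⟩; P(|-y⟩) = |⟨-y|+x⟩|² = 1/2.
Joint probability = 64/68 × 1/2 = 0.471.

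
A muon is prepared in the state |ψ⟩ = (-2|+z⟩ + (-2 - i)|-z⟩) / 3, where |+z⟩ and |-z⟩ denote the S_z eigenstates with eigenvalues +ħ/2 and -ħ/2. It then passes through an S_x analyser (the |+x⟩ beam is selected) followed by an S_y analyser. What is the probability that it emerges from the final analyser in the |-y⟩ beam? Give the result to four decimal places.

0.4722

First analyser (S_x): P(|+x⟩) = |⟨+x|ψ⟩|² = 17/18.
After stage 1 the state is |+x⟩; P(|-y⟩) = |⟨-y|+x⟩|² = 1/2.
Joint probability = 17/18 × 1/2 = 0.4722.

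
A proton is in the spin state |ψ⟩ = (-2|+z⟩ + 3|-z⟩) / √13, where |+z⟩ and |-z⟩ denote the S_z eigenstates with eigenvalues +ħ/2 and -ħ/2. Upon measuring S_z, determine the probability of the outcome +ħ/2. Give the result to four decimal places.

0.3077

The +ħ/2 outcome corresponds to |+z⟩. Its amplitude in |ψ⟩ is -2/√13.
P = |-2|² / 13 = 4/13.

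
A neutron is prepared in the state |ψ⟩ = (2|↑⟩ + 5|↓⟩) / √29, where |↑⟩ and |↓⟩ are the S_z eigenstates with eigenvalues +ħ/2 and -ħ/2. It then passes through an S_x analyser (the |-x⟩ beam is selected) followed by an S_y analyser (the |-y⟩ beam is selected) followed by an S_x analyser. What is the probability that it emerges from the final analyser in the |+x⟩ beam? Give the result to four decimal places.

First analyser (S_x): P(|-x⟩) = |⟨-x|ψ⟩|² = 9/58.
After stage 1 the state is |-x⟩; P(|-y⟩) = |⟨-y|-x⟩|² = 1/2.
After stage 2 the state is |-y⟩; P(|+x⟩) = |⟨+x|-y⟩|² = 1/2.
Joint probability = 9/58 × 1/2 × 1/2 = 0.0388.

0.0388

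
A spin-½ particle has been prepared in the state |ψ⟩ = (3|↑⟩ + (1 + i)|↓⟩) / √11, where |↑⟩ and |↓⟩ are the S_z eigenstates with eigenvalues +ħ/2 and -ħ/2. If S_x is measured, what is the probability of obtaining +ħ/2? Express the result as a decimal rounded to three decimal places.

|+x⟩ = (|↑⟩ + |↓⟩)/√2, so ⟨+x|ψ⟩ = (4 + i) / (√2·√11).
P = |4 + i|² / 22 = 17/22.

0.773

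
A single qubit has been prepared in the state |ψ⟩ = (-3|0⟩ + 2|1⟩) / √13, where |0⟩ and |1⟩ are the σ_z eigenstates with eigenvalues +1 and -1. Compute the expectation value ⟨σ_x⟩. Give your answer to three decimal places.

⟨σ_x⟩ = 2 Re(a* b)/(|a|²+|b|²) with a = -3, b = 2.
a* b = -6, so ⟨σ_x⟩ = -12/13.

-0.923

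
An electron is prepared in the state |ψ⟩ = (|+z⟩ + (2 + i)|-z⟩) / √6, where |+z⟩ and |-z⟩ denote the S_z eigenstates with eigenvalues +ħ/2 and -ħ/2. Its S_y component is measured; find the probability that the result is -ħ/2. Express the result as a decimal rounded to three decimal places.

0.333

|-y⟩ = (|+z⟩ - i|-z⟩)/√2, so ⟨-y|ψ⟩ = (2i) / (√2·√6).
P = |2i|² / 12 = 4/12.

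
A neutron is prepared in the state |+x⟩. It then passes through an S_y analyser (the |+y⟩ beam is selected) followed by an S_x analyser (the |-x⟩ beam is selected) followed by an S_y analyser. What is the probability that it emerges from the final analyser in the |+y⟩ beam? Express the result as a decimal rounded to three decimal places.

0.125

First analyser (S_y): from |+x⟩, P(|+y⟩) = 1/2.
After stage 1 the state is |+y⟩; P(|-x⟩) = |⟨-x|+y⟩|² = 1/2.
After stage 2 the state is |-x⟩; P(|+y⟩) = |⟨+y|-x⟩|² = 1/2.
Joint probability = 1/2 × 1/2 × 1/2 = 0.125.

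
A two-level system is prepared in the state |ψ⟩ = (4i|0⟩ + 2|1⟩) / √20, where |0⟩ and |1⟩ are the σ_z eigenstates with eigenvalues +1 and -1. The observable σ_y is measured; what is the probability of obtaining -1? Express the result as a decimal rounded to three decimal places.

0.900

|-y⟩ = (|0⟩ - i|1⟩)/√2, so ⟨-y|ψ⟩ = (6i) / (√2·√20).
P = |6i|² / 40 = 36/40.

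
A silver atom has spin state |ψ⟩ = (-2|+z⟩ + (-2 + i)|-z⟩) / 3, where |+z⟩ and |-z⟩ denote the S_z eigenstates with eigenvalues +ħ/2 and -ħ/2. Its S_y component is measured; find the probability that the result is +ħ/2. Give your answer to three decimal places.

|+y⟩ = (|+z⟩ + i|-z⟩)/√2, so ⟨+y|ψ⟩ = (-1 + 2i) / (√2·3).
P = |-1 + 2i|² / 18 = 5/18.

0.278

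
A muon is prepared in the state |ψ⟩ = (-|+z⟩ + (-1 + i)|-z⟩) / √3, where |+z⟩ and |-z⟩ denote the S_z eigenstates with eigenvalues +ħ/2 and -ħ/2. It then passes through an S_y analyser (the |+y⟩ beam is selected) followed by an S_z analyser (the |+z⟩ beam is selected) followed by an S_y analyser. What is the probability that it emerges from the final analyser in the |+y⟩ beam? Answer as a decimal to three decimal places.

0.042

First analyser (S_y): P(|+y⟩) = |⟨+y|ψ⟩|² = 1/6.
After stage 1 the state is |+y⟩; P(|+z⟩) = |⟨+z|+y⟩|² = 1/2.
After stage 2 the state is |+z⟩; P(|+y⟩) = |⟨+y|+z⟩|² = 1/2.
Joint probability = 1/6 × 1/2 × 1/2 = 0.042.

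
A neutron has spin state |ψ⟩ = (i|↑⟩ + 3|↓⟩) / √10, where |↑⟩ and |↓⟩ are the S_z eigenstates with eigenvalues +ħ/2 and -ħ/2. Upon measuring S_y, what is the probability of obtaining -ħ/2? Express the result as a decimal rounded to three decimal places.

|-y⟩ = (|↑⟩ - i|↓⟩)/√2, so ⟨-y|ψ⟩ = (4i) / (√2·√10).
P = |4i|² / 20 = 16/20.

0.800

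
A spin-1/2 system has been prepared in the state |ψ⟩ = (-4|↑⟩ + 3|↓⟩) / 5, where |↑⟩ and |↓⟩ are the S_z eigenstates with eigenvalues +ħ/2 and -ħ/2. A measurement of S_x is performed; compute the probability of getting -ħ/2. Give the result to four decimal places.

0.9800

|-x⟩ = (|↑⟩ - |↓⟩)/√2, so ⟨-x|ψ⟩ = (-7) / (√2·5).
P = |-7|² / 50 = 49/50.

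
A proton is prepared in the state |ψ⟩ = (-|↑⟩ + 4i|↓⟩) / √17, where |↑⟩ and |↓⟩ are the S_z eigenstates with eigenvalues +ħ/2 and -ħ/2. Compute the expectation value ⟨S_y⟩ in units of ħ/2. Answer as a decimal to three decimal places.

-0.471

⟨σ_y⟩ = 2 Im(a* b)/(|a|²+|b|²) with a = -1, b = 4i.
a* b = -4i, so ⟨σ_y⟩ = -8/17.
⟨S_y⟩ = (ħ/2)·⟨σ_y⟩.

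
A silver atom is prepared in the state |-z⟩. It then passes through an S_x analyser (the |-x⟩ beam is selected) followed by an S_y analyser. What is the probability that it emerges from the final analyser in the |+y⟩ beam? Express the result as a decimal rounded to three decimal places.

0.250

First analyser (S_x): from |-z⟩, P(|-x⟩) = 1/2.
After stage 1 the state is |-x⟩; P(|+y⟩) = |⟨+y|-x⟩|² = 1/2.
Joint probability = 1/2 × 1/2 = 0.250.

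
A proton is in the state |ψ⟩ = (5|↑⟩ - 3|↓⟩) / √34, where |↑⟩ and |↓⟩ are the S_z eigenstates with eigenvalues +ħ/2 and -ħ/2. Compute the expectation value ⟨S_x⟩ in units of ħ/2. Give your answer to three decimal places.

-0.882

⟨σ_x⟩ = 2 Re(a* b)/(|a|²+|b|²) with a = 5, b = -3.
a* b = -15, so ⟨σ_x⟩ = -30/34.
⟨S_x⟩ = (ħ/2)·⟨σ_x⟩.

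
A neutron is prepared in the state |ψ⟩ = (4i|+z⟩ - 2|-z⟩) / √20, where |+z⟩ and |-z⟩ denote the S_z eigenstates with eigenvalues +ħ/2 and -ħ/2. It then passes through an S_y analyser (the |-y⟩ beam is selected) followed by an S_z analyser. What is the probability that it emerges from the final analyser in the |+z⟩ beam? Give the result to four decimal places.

First analyser (S_y): P(|-y⟩) = |⟨-y|ψ⟩|² = 4/40.
After stage 1 the state is |-y⟩; P(|+z⟩) = |⟨+z|-y⟩|² = 1/2.
Joint probability = 4/40 × 1/2 = 0.0500.

0.0500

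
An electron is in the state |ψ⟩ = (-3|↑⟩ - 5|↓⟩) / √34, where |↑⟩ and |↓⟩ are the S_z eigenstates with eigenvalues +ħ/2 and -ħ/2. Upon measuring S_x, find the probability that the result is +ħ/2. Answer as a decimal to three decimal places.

|+x⟩ = (|↑⟩ + |↓⟩)/√2, so ⟨+x|ψ⟩ = (-8) / (√2·√34).
P = |-8|² / 68 = 64/68.

0.941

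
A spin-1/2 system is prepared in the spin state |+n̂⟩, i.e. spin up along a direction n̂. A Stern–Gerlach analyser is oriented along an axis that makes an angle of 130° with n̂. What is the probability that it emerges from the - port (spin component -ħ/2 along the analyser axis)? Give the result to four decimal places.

0.8214

For spin-½, the probability of finding spin-up along an axis at angle θ to the initial spin direction is cos²(θ/2); spin-down is sin²(θ/2).
θ = 130°, so P = sin²(65°) ≈ 0.8214.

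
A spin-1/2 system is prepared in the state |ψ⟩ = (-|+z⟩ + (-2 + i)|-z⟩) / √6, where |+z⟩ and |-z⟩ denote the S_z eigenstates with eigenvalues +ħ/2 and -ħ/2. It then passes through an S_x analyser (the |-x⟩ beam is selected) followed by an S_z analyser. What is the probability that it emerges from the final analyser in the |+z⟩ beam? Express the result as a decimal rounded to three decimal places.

0.083

First analyser (S_x): P(|-x⟩) = |⟨-x|ψ⟩|² = 2/12.
After stage 1 the state is |-x⟩; P(|+z⟩) = |⟨+z|-x⟩|² = 1/2.
Joint probability = 2/12 × 1/2 = 0.083.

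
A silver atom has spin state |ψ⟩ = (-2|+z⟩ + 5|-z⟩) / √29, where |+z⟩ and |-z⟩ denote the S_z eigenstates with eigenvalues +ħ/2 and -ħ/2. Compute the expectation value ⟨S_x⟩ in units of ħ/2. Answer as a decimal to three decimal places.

⟨σ_x⟩ = 2 Re(a* b)/(|a|²+|b|²) with a = -2, b = 5.
a* b = -10, so ⟨σ_x⟩ = -20/29.
⟨S_x⟩ = (ħ/2)·⟨σ_x⟩.

-0.690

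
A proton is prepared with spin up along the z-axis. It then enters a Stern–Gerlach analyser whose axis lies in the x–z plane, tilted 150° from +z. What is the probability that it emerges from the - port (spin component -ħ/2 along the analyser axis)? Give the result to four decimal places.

0.9330

For spin-½, the probability of finding spin-up along an axis at angle θ to the initial spin direction is cos²(θ/2); spin-down is sin²(θ/2).
θ = 150°, so P = sin²(75°) ≈ 0.9330.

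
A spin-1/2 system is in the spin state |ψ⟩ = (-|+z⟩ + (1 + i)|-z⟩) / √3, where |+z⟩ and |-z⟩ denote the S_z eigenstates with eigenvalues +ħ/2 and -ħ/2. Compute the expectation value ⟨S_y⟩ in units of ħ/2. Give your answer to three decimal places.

-0.667

⟨σ_y⟩ = 2 Im(a* b)/(|a|²+|b|²) with a = -1, b = (1 + i).
a* b = (-1 - i), so ⟨σ_y⟩ = -2/3.
⟨S_y⟩ = (ħ/2)·⟨σ_y⟩.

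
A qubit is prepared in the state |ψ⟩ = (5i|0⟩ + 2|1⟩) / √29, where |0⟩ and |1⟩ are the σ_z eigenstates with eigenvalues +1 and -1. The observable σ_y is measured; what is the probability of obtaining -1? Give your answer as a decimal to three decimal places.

|-y⟩ = (|0⟩ - i|1⟩)/√2, so ⟨-y|ψ⟩ = (7i) / (√2·√29).
P = |7i|² / 58 = 49/58.

0.845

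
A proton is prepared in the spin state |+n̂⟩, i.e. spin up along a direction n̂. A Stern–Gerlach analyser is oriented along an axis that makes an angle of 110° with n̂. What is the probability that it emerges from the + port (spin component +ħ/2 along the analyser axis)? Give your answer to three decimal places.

0.329

For spin-½, the probability of finding spin-up along an axis at angle θ to the initial spin direction is cos²(θ/2); spin-down is sin²(θ/2).
θ = 110°, so P = cos²(55°) ≈ 0.329.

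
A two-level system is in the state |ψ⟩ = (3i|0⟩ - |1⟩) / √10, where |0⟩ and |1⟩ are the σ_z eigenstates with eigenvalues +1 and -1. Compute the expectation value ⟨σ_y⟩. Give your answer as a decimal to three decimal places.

0.600

⟨σ_y⟩ = 2 Im(a* b)/(|a|²+|b|²) with a = 3i, b = -1.
a* b = 3i, so ⟨σ_y⟩ = 6/10.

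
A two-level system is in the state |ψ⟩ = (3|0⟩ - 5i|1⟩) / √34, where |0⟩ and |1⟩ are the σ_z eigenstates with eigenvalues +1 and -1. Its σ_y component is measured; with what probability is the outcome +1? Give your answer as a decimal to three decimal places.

|+y⟩ = (|0⟩ + i|1⟩)/√2, so ⟨+y|ψ⟩ = (-2) / (√2·√34).
P = |-2|² / 68 = 4/68.

0.059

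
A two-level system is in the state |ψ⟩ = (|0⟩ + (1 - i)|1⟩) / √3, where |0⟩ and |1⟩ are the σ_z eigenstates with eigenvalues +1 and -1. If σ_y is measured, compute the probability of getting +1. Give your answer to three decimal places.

|+y⟩ = (|0⟩ + i|1⟩)/√2, so ⟨+y|ψ⟩ = (-i) / (√2·√3).
P = |-i|² / 6 = 1/6.

0.167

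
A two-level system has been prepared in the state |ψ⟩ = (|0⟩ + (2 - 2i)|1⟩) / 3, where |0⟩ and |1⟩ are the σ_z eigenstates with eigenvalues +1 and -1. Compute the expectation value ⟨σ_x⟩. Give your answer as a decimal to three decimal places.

⟨σ_x⟩ = 2 Re(a* b)/(|a|²+|b|²) with a = 1, b = (2 - 2i).
a* b = (2 - 2i), so ⟨σ_x⟩ = 4/9.

0.444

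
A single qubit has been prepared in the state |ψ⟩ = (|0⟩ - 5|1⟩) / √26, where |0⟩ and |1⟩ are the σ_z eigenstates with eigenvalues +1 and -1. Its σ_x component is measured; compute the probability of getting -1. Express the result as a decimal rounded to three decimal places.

0.692

|-x⟩ = (|0⟩ - |1⟩)/√2, so ⟨-x|ψ⟩ = (6) / (√2·√26).
P = |6|² / 52 = 36/52.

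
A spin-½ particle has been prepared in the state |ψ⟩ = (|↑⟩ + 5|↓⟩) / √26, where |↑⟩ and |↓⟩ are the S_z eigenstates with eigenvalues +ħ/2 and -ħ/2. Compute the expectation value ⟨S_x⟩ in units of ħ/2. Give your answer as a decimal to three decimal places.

⟨σ_x⟩ = 2 Re(a* b)/(|a|²+|b|²) with a = 1, b = 5.
a* b = 5, so ⟨σ_x⟩ = 10/26.
⟨S_x⟩ = (ħ/2)·⟨σ_x⟩.

0.385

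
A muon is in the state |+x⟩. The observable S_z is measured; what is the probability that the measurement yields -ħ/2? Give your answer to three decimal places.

In the S_z basis, |+x⟩ = (|↑⟩ + |↓⟩)/√2 and |-z⟩ = |↓⟩.
|⟨-z|+x⟩|² = 1/2.

0.500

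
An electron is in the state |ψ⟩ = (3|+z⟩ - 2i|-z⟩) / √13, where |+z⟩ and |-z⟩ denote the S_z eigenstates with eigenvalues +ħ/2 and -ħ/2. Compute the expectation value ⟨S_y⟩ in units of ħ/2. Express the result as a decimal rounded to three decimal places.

-0.923

⟨σ_y⟩ = 2 Im(a* b)/(|a|²+|b|²) with a = 3, b = -2i.
a* b = -6i, so ⟨σ_y⟩ = -12/13.
⟨S_y⟩ = (ħ/2)·⟨σ_y⟩.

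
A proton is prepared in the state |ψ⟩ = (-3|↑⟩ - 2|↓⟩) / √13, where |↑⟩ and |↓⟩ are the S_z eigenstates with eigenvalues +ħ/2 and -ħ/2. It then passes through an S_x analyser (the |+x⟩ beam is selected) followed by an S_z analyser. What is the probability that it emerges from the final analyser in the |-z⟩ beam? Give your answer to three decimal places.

0.481

First analyser (S_x): P(|+x⟩) = |⟨+x|ψ⟩|² = 25/26.
After stage 1 the state is |+x⟩; P(|-z⟩) = |⟨-z|+x⟩|² = 1/2.
Joint probability = 25/26 × 1/2 = 0.481.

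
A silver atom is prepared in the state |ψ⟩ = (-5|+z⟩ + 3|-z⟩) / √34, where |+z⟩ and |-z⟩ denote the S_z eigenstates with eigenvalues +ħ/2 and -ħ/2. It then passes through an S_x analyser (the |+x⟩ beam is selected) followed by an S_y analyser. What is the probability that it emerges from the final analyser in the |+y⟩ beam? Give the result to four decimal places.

First analyser (S_x): P(|+x⟩) = |⟨+x|ψ⟩|² = 4/68.
After stage 1 the state is |+x⟩; P(|+y⟩) = |⟨+y|+x⟩|² = 1/2.
Joint probability = 4/68 × 1/2 = 0.0294.

0.0294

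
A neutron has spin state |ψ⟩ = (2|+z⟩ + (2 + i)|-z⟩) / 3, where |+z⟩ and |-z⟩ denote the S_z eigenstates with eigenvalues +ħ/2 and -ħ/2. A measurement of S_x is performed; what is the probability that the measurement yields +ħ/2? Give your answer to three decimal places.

|+x⟩ = (|+z⟩ + |-z⟩)/√2, so ⟨+x|ψ⟩ = (4 + i) / (√2·3).
P = |4 + i|² / 18 = 17/18.

0.944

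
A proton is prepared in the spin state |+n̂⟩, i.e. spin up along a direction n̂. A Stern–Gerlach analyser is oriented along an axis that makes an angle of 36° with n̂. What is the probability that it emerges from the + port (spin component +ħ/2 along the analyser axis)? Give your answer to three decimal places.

For spin-½, the probability of finding spin-up along an axis at angle θ to the initial spin direction is cos²(θ/2); spin-down is sin²(θ/2).
θ = 36°, so P = cos²(18°) ≈ 0.905.

0.905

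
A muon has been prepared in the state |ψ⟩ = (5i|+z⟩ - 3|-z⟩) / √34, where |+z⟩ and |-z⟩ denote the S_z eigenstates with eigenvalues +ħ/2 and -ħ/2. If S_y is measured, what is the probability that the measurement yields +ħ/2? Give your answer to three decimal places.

|+y⟩ = (|+z⟩ + i|-z⟩)/√2, so ⟨+y|ψ⟩ = (8i) / (√2·√34).
P = |8i|² / 68 = 64/68.

0.941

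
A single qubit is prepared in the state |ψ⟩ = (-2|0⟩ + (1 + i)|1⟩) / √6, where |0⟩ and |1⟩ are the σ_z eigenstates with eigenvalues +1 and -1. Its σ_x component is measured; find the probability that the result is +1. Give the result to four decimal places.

0.1667

|+x⟩ = (|0⟩ + |1⟩)/√2, so ⟨+x|ψ⟩ = (-1 + i) / (√2·√6).
P = |-1 + i|² / 12 = 2/12.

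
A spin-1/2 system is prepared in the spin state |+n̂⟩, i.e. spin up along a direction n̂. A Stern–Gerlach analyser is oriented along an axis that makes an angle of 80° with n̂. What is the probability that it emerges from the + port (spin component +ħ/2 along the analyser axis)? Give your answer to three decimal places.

0.587

For spin-½, the probability of finding spin-up along an axis at angle θ to the initial spin direction is cos²(θ/2); spin-down is sin²(θ/2).
θ = 80°, so P = cos²(40°) ≈ 0.587.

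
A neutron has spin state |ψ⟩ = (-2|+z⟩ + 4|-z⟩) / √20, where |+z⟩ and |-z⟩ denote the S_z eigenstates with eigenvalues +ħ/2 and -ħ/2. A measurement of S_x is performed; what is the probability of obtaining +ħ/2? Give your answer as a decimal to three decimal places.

|+x⟩ = (|+z⟩ + |-z⟩)/√2, so ⟨+x|ψ⟩ = (2) / (√2·√20).
P = |2|² / 40 = 4/40.

0.100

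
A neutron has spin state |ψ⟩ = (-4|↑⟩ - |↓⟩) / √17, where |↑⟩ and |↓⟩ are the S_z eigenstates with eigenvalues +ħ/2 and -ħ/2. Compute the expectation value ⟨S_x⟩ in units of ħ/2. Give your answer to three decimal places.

0.471

⟨σ_x⟩ = 2 Re(a* b)/(|a|²+|b|²) with a = -4, b = -1.
a* b = 4, so ⟨σ_x⟩ = 8/17.
⟨S_x⟩ = (ħ/2)·⟨σ_x⟩.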